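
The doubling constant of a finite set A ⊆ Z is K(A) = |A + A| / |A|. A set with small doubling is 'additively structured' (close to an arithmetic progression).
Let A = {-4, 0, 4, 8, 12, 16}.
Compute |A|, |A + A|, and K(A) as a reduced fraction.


|A| = 6.
Compute A + A by enumerating all 36 pairs.
A + A = {-8, -4, 0, 4, 8, 12, 16, 20, 24, 28, 32}, so |A + A| = 11.
K = |A + A| / |A| = 11/6 (already in lowest terms) ≈ 1.8333.
Reference: AP of size 6 gives K = 11/6 ≈ 1.8333; a fully generic set of size 6 gives K ≈ 3.5000.

|A| = 6, |A + A| = 11, K = 11/6.


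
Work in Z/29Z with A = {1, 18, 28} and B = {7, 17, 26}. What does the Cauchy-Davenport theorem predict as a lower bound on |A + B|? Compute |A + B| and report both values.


Cauchy-Davenport: |A + B| ≥ min(p, |A| + |B| - 1) for A, B nonempty in Z/pZ.
|A| = 3, |B| = 3, p = 29.
CD lower bound = min(29, 3 + 3 - 1) = min(29, 5) = 5.
Compute A + B mod 29 directly:
a = 1: 1+7=8, 1+17=18, 1+26=27
a = 18: 18+7=25, 18+17=6, 18+26=15
a = 28: 28+7=6, 28+17=16, 28+26=25
A + B = {6, 8, 15, 16, 18, 25, 27}, so |A + B| = 7.
Verify: 7 ≥ 5? Yes ✓.

CD lower bound = 5, actual |A + B| = 7.


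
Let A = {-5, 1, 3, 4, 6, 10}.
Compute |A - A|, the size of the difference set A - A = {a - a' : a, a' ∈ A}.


A - A = {a - a' : a, a' ∈ A}; |A| = 6.
Bounds: 2|A|-1 ≤ |A - A| ≤ |A|² - |A| + 1, i.e. 11 ≤ |A - A| ≤ 31.
Note: 0 ∈ A - A always (from a - a). The set is symmetric: if d ∈ A - A then -d ∈ A - A.
Enumerate nonzero differences d = a - a' with a > a' (then include -d):
Positive differences: {1, 2, 3, 4, 5, 6, 7, 8, 9, 11, 15}
Full difference set: {0} ∪ (positive diffs) ∪ (negative diffs).
|A - A| = 1 + 2·11 = 23 (matches direct enumeration: 23).

|A - A| = 23


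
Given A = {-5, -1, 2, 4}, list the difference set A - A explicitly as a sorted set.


A - A = {a - a' : a, a' ∈ A}.
Compute a - a' for each ordered pair (a, a'):
a = -5: -5--5=0, -5--1=-4, -5-2=-7, -5-4=-9
a = -1: -1--5=4, -1--1=0, -1-2=-3, -1-4=-5
a = 2: 2--5=7, 2--1=3, 2-2=0, 2-4=-2
a = 4: 4--5=9, 4--1=5, 4-2=2, 4-4=0
Collecting distinct values (and noting 0 appears from a-a):
A - A = {-9, -7, -5, -4, -3, -2, 0, 2, 3, 4, 5, 7, 9}
|A - A| = 13

A - A = {-9, -7, -5, -4, -3, -2, 0, 2, 3, 4, 5, 7, 9}


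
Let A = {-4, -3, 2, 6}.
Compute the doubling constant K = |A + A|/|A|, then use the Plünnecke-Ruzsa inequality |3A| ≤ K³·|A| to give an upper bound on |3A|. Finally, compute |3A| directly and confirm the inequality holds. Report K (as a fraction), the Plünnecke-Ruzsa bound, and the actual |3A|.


|A| = 4.
Step 1: Compute A + A by enumerating all 16 pairs.
A + A = {-8, -7, -6, -2, -1, 2, 3, 4, 8, 12}, so |A + A| = 10.
Step 2: Doubling constant K = |A + A|/|A| = 10/4 = 10/4 ≈ 2.5000.
Step 3: Plünnecke-Ruzsa gives |3A| ≤ K³·|A| = (2.5000)³ · 4 ≈ 62.5000.
Step 4: Compute 3A = A + A + A directly by enumerating all triples (a,b,c) ∈ A³; |3A| = 19.
Step 5: Check 19 ≤ 62.5000? Yes ✓.

K = 10/4, Plünnecke-Ruzsa bound K³|A| ≈ 62.5000, |3A| = 19, inequality holds.


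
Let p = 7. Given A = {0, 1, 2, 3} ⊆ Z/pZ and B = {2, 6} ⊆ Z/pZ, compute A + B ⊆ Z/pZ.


Work in Z/7Z: reduce every sum a + b modulo 7.
Enumerate all 8 pairs:
a = 0: 0+2=2, 0+6=6
a = 1: 1+2=3, 1+6=0
a = 2: 2+2=4, 2+6=1
a = 3: 3+2=5, 3+6=2
Distinct residues collected: {0, 1, 2, 3, 4, 5, 6}
|A + B| = 7 (out of 7 total residues).

A + B = {0, 1, 2, 3, 4, 5, 6}


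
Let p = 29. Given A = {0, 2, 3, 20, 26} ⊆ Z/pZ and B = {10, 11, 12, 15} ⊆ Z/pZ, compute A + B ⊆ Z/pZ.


Work in Z/29Z: reduce every sum a + b modulo 29.
Enumerate all 20 pairs:
a = 0: 0+10=10, 0+11=11, 0+12=12, 0+15=15
a = 2: 2+10=12, 2+11=13, 2+12=14, 2+15=17
a = 3: 3+10=13, 3+11=14, 3+12=15, 3+15=18
a = 20: 20+10=1, 20+11=2, 20+12=3, 20+15=6
a = 26: 26+10=7, 26+11=8, 26+12=9, 26+15=12
Distinct residues collected: {1, 2, 3, 6, 7, 8, 9, 10, 11, 12, 13, 14, 15, 17, 18}
|A + B| = 15 (out of 29 total residues).

A + B = {1, 2, 3, 6, 7, 8, 9, 10, 11, 12, 13, 14, 15, 17, 18}


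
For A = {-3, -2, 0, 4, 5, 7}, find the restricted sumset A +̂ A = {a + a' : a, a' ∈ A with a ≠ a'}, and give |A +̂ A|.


Restricted sumset: A +̂ A = {a + a' : a ∈ A, a' ∈ A, a ≠ a'}.
Equivalently, take A + A and drop any sum 2a that is achievable ONLY as a + a for a ∈ A (i.e. sums representable only with equal summands).
Enumerate pairs (a, a') with a < a' (symmetric, so each unordered pair gives one sum; this covers all a ≠ a'):
  -3 + -2 = -5
  -3 + 0 = -3
  -3 + 4 = 1
  -3 + 5 = 2
  -3 + 7 = 4
  -2 + 0 = -2
  -2 + 4 = 2
  -2 + 5 = 3
  -2 + 7 = 5
  0 + 4 = 4
  0 + 5 = 5
  0 + 7 = 7
  4 + 5 = 9
  4 + 7 = 11
  5 + 7 = 12
Collected distinct sums: {-5, -3, -2, 1, 2, 3, 4, 5, 7, 9, 11, 12}
|A +̂ A| = 12
(Reference bound: |A +̂ A| ≥ 2|A| - 3 for |A| ≥ 2, with |A| = 6 giving ≥ 9.)

|A +̂ A| = 12


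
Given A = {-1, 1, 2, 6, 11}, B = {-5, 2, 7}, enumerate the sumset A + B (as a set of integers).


A + B = {a + b : a ∈ A, b ∈ B}.
Enumerate all |A|·|B| = 5·3 = 15 pairs (a, b) and collect distinct sums.
a = -1: -1+-5=-6, -1+2=1, -1+7=6
a = 1: 1+-5=-4, 1+2=3, 1+7=8
a = 2: 2+-5=-3, 2+2=4, 2+7=9
a = 6: 6+-5=1, 6+2=8, 6+7=13
a = 11: 11+-5=6, 11+2=13, 11+7=18
Collecting distinct sums: A + B = {-6, -4, -3, 1, 3, 4, 6, 8, 9, 13, 18}
|A + B| = 11

A + B = {-6, -4, -3, 1, 3, 4, 6, 8, 9, 13, 18}


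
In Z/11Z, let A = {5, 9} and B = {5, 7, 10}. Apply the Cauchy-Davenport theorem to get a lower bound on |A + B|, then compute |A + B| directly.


Cauchy-Davenport: |A + B| ≥ min(p, |A| + |B| - 1) for A, B nonempty in Z/pZ.
|A| = 2, |B| = 3, p = 11.
CD lower bound = min(11, 2 + 3 - 1) = min(11, 4) = 4.
Compute A + B mod 11 directly:
a = 5: 5+5=10, 5+7=1, 5+10=4
a = 9: 9+5=3, 9+7=5, 9+10=8
A + B = {1, 3, 4, 5, 8, 10}, so |A + B| = 6.
Verify: 6 ≥ 4? Yes ✓.

CD lower bound = 4, actual |A + B| = 6.


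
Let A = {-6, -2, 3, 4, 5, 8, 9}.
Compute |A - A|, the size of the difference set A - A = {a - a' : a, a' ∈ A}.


A - A = {a - a' : a, a' ∈ A}; |A| = 7.
Bounds: 2|A|-1 ≤ |A - A| ≤ |A|² - |A| + 1, i.e. 13 ≤ |A - A| ≤ 43.
Note: 0 ∈ A - A always (from a - a). The set is symmetric: if d ∈ A - A then -d ∈ A - A.
Enumerate nonzero differences d = a - a' with a > a' (then include -d):
Positive differences: {1, 2, 3, 4, 5, 6, 7, 9, 10, 11, 14, 15}
Full difference set: {0} ∪ (positive diffs) ∪ (negative diffs).
|A - A| = 1 + 2·12 = 25 (matches direct enumeration: 25).

|A - A| = 25


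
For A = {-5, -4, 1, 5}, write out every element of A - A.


A - A = {a - a' : a, a' ∈ A}.
Compute a - a' for each ordered pair (a, a'):
a = -5: -5--5=0, -5--4=-1, -5-1=-6, -5-5=-10
a = -4: -4--5=1, -4--4=0, -4-1=-5, -4-5=-9
a = 1: 1--5=6, 1--4=5, 1-1=0, 1-5=-4
a = 5: 5--5=10, 5--4=9, 5-1=4, 5-5=0
Collecting distinct values (and noting 0 appears from a-a):
A - A = {-10, -9, -6, -5, -4, -1, 0, 1, 4, 5, 6, 9, 10}
|A - A| = 13

A - A = {-10, -9, -6, -5, -4, -1, 0, 1, 4, 5, 6, 9, 10}


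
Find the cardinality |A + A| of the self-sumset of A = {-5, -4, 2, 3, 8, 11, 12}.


A + A = {a + a' : a, a' ∈ A}; |A| = 7.
General bounds: 2|A| - 1 ≤ |A + A| ≤ |A|(|A|+1)/2, i.e. 13 ≤ |A + A| ≤ 28.
Lower bound 2|A|-1 is attained iff A is an arithmetic progression.
Enumerate sums a + a' for a ≤ a' (symmetric, so this suffices):
a = -5: -5+-5=-10, -5+-4=-9, -5+2=-3, -5+3=-2, -5+8=3, -5+11=6, -5+12=7
a = -4: -4+-4=-8, -4+2=-2, -4+3=-1, -4+8=4, -4+11=7, -4+12=8
a = 2: 2+2=4, 2+3=5, 2+8=10, 2+11=13, 2+12=14
a = 3: 3+3=6, 3+8=11, 3+11=14, 3+12=15
a = 8: 8+8=16, 8+11=19, 8+12=20
a = 11: 11+11=22, 11+12=23
a = 12: 12+12=24
Distinct sums: {-10, -9, -8, -3, -2, -1, 3, 4, 5, 6, 7, 8, 10, 11, 13, 14, 15, 16, 19, 20, 22, 23, 24}
|A + A| = 23

|A + A| = 23


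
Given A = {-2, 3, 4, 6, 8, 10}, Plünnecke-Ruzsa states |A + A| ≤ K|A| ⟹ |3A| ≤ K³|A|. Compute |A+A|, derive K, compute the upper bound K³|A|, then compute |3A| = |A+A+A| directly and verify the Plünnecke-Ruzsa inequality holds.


|A| = 6.
Step 1: Compute A + A by enumerating all 36 pairs.
A + A = {-4, 1, 2, 4, 6, 7, 8, 9, 10, 11, 12, 13, 14, 16, 18, 20}, so |A + A| = 16.
Step 2: Doubling constant K = |A + A|/|A| = 16/6 = 16/6 ≈ 2.6667.
Step 3: Plünnecke-Ruzsa gives |3A| ≤ K³·|A| = (2.6667)³ · 6 ≈ 113.7778.
Step 4: Compute 3A = A + A + A directly by enumerating all triples (a,b,c) ∈ A³; |3A| = 28.
Step 5: Check 28 ≤ 113.7778? Yes ✓.

K = 16/6, Plünnecke-Ruzsa bound K³|A| ≈ 113.7778, |3A| = 28, inequality holds.


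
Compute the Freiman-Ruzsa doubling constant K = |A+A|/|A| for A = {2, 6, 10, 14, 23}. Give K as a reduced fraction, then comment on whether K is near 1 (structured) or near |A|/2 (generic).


|A| = 5.
Compute A + A by enumerating all 25 pairs.
A + A = {4, 8, 12, 16, 20, 24, 25, 28, 29, 33, 37, 46}, so |A + A| = 12.
K = |A + A| / |A| = 12/5 (already in lowest terms) ≈ 2.4000.
Reference: AP of size 5 gives K = 9/5 ≈ 1.8000; a fully generic set of size 5 gives K ≈ 3.0000.

|A| = 5, |A + A| = 12, K = 12/5.


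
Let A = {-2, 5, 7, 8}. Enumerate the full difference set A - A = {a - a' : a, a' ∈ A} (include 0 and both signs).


A - A = {a - a' : a, a' ∈ A}.
Compute a - a' for each ordered pair (a, a'):
a = -2: -2--2=0, -2-5=-7, -2-7=-9, -2-8=-10
a = 5: 5--2=7, 5-5=0, 5-7=-2, 5-8=-3
a = 7: 7--2=9, 7-5=2, 7-7=0, 7-8=-1
a = 8: 8--2=10, 8-5=3, 8-7=1, 8-8=0
Collecting distinct values (and noting 0 appears from a-a):
A - A = {-10, -9, -7, -3, -2, -1, 0, 1, 2, 3, 7, 9, 10}
|A - A| = 13

A - A = {-10, -9, -7, -3, -2, -1, 0, 1, 2, 3, 7, 9, 10}


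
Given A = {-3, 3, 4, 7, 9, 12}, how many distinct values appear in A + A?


A + A = {a + a' : a, a' ∈ A}; |A| = 6.
General bounds: 2|A| - 1 ≤ |A + A| ≤ |A|(|A|+1)/2, i.e. 11 ≤ |A + A| ≤ 21.
Lower bound 2|A|-1 is attained iff A is an arithmetic progression.
Enumerate sums a + a' for a ≤ a' (symmetric, so this suffices):
a = -3: -3+-3=-6, -3+3=0, -3+4=1, -3+7=4, -3+9=6, -3+12=9
a = 3: 3+3=6, 3+4=7, 3+7=10, 3+9=12, 3+12=15
a = 4: 4+4=8, 4+7=11, 4+9=13, 4+12=16
a = 7: 7+7=14, 7+9=16, 7+12=19
a = 9: 9+9=18, 9+12=21
a = 12: 12+12=24
Distinct sums: {-6, 0, 1, 4, 6, 7, 8, 9, 10, 11, 12, 13, 14, 15, 16, 18, 19, 21, 24}
|A + A| = 19

|A + A| = 19


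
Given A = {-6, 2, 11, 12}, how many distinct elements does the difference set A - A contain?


A - A = {a - a' : a, a' ∈ A}; |A| = 4.
Bounds: 2|A|-1 ≤ |A - A| ≤ |A|² - |A| + 1, i.e. 7 ≤ |A - A| ≤ 13.
Note: 0 ∈ A - A always (from a - a). The set is symmetric: if d ∈ A - A then -d ∈ A - A.
Enumerate nonzero differences d = a - a' with a > a' (then include -d):
Positive differences: {1, 8, 9, 10, 17, 18}
Full difference set: {0} ∪ (positive diffs) ∪ (negative diffs).
|A - A| = 1 + 2·6 = 13 (matches direct enumeration: 13).

|A - A| = 13


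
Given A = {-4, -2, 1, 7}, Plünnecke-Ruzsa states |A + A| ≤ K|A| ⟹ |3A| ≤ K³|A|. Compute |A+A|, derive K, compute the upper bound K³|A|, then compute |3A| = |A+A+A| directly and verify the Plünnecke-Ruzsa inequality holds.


|A| = 4.
Step 1: Compute A + A by enumerating all 16 pairs.
A + A = {-8, -6, -4, -3, -1, 2, 3, 5, 8, 14}, so |A + A| = 10.
Step 2: Doubling constant K = |A + A|/|A| = 10/4 = 10/4 ≈ 2.5000.
Step 3: Plünnecke-Ruzsa gives |3A| ≤ K³·|A| = (2.5000)³ · 4 ≈ 62.5000.
Step 4: Compute 3A = A + A + A directly by enumerating all triples (a,b,c) ∈ A³; |3A| = 19.
Step 5: Check 19 ≤ 62.5000? Yes ✓.

K = 10/4, Plünnecke-Ruzsa bound K³|A| ≈ 62.5000, |3A| = 19, inequality holds.


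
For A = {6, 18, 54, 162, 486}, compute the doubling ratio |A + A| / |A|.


|A| = 5.
Compute A + A by enumerating all 25 pairs.
A + A = {12, 24, 36, 60, 72, 108, 168, 180, 216, 324, 492, 504, 540, 648, 972}, so |A + A| = 15.
K = |A + A| / |A| = 15/5 = 3/1 ≈ 3.0000.
Reference: AP of size 5 gives K = 9/5 ≈ 1.8000; a fully generic set of size 5 gives K ≈ 3.0000.

|A| = 5, |A + A| = 15, K = 15/5 = 3/1.


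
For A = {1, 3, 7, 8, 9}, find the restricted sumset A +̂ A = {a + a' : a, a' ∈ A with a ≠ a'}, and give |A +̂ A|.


Restricted sumset: A +̂ A = {a + a' : a ∈ A, a' ∈ A, a ≠ a'}.
Equivalently, take A + A and drop any sum 2a that is achievable ONLY as a + a for a ∈ A (i.e. sums representable only with equal summands).
Enumerate pairs (a, a') with a < a' (symmetric, so each unordered pair gives one sum; this covers all a ≠ a'):
  1 + 3 = 4
  1 + 7 = 8
  1 + 8 = 9
  1 + 9 = 10
  3 + 7 = 10
  3 + 8 = 11
  3 + 9 = 12
  7 + 8 = 15
  7 + 9 = 16
  8 + 9 = 17
Collected distinct sums: {4, 8, 9, 10, 11, 12, 15, 16, 17}
|A +̂ A| = 9
(Reference bound: |A +̂ A| ≥ 2|A| - 3 for |A| ≥ 2, with |A| = 5 giving ≥ 7.)

|A +̂ A| = 9


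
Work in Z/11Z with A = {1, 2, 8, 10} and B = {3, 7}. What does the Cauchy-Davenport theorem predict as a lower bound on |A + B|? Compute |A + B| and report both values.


Cauchy-Davenport: |A + B| ≥ min(p, |A| + |B| - 1) for A, B nonempty in Z/pZ.
|A| = 4, |B| = 2, p = 11.
CD lower bound = min(11, 4 + 2 - 1) = min(11, 5) = 5.
Compute A + B mod 11 directly:
a = 1: 1+3=4, 1+7=8
a = 2: 2+3=5, 2+7=9
a = 8: 8+3=0, 8+7=4
a = 10: 10+3=2, 10+7=6
A + B = {0, 2, 4, 5, 6, 8, 9}, so |A + B| = 7.
Verify: 7 ≥ 5? Yes ✓.

CD lower bound = 5, actual |A + B| = 7.


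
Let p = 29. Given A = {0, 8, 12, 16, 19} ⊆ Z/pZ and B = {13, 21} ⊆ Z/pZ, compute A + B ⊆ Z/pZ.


Work in Z/29Z: reduce every sum a + b modulo 29.
Enumerate all 10 pairs:
a = 0: 0+13=13, 0+21=21
a = 8: 8+13=21, 8+21=0
a = 12: 12+13=25, 12+21=4
a = 16: 16+13=0, 16+21=8
a = 19: 19+13=3, 19+21=11
Distinct residues collected: {0, 3, 4, 8, 11, 13, 21, 25}
|A + B| = 8 (out of 29 total residues).

A + B = {0, 3, 4, 8, 11, 13, 21, 25}


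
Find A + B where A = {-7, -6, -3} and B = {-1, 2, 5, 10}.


A + B = {a + b : a ∈ A, b ∈ B}.
Enumerate all |A|·|B| = 3·4 = 12 pairs (a, b) and collect distinct sums.
a = -7: -7+-1=-8, -7+2=-5, -7+5=-2, -7+10=3
a = -6: -6+-1=-7, -6+2=-4, -6+5=-1, -6+10=4
a = -3: -3+-1=-4, -3+2=-1, -3+5=2, -3+10=7
Collecting distinct sums: A + B = {-8, -7, -5, -4, -2, -1, 2, 3, 4, 7}
|A + B| = 10

A + B = {-8, -7, -5, -4, -2, -1, 2, 3, 4, 7}


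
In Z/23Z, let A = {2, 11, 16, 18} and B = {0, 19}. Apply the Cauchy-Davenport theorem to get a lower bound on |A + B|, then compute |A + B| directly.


Cauchy-Davenport: |A + B| ≥ min(p, |A| + |B| - 1) for A, B nonempty in Z/pZ.
|A| = 4, |B| = 2, p = 23.
CD lower bound = min(23, 4 + 2 - 1) = min(23, 5) = 5.
Compute A + B mod 23 directly:
a = 2: 2+0=2, 2+19=21
a = 11: 11+0=11, 11+19=7
a = 16: 16+0=16, 16+19=12
a = 18: 18+0=18, 18+19=14
A + B = {2, 7, 11, 12, 14, 16, 18, 21}, so |A + B| = 8.
Verify: 8 ≥ 5? Yes ✓.

CD lower bound = 5, actual |A + B| = 8.


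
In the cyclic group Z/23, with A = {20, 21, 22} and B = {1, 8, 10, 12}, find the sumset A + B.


Work in Z/23Z: reduce every sum a + b modulo 23.
Enumerate all 12 pairs:
a = 20: 20+1=21, 20+8=5, 20+10=7, 20+12=9
a = 21: 21+1=22, 21+8=6, 21+10=8, 21+12=10
a = 22: 22+1=0, 22+8=7, 22+10=9, 22+12=11
Distinct residues collected: {0, 5, 6, 7, 8, 9, 10, 11, 21, 22}
|A + B| = 10 (out of 23 total residues).

A + B = {0, 5, 6, 7, 8, 9, 10, 11, 21, 22}


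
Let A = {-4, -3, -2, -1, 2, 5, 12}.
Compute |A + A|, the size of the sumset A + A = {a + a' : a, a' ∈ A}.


A + A = {a + a' : a, a' ∈ A}; |A| = 7.
General bounds: 2|A| - 1 ≤ |A + A| ≤ |A|(|A|+1)/2, i.e. 13 ≤ |A + A| ≤ 28.
Lower bound 2|A|-1 is attained iff A is an arithmetic progression.
Enumerate sums a + a' for a ≤ a' (symmetric, so this suffices):
a = -4: -4+-4=-8, -4+-3=-7, -4+-2=-6, -4+-1=-5, -4+2=-2, -4+5=1, -4+12=8
a = -3: -3+-3=-6, -3+-2=-5, -3+-1=-4, -3+2=-1, -3+5=2, -3+12=9
a = -2: -2+-2=-4, -2+-1=-3, -2+2=0, -2+5=3, -2+12=10
a = -1: -1+-1=-2, -1+2=1, -1+5=4, -1+12=11
a = 2: 2+2=4, 2+5=7, 2+12=14
a = 5: 5+5=10, 5+12=17
a = 12: 12+12=24
Distinct sums: {-8, -7, -6, -5, -4, -3, -2, -1, 0, 1, 2, 3, 4, 7, 8, 9, 10, 11, 14, 17, 24}
|A + A| = 21

|A + A| = 21


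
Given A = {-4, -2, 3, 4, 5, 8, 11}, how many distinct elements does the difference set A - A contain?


A - A = {a - a' : a, a' ∈ A}; |A| = 7.
Bounds: 2|A|-1 ≤ |A - A| ≤ |A|² - |A| + 1, i.e. 13 ≤ |A - A| ≤ 43.
Note: 0 ∈ A - A always (from a - a). The set is symmetric: if d ∈ A - A then -d ∈ A - A.
Enumerate nonzero differences d = a - a' with a > a' (then include -d):
Positive differences: {1, 2, 3, 4, 5, 6, 7, 8, 9, 10, 12, 13, 15}
Full difference set: {0} ∪ (positive diffs) ∪ (negative diffs).
|A - A| = 1 + 2·13 = 27 (matches direct enumeration: 27).

|A - A| = 27


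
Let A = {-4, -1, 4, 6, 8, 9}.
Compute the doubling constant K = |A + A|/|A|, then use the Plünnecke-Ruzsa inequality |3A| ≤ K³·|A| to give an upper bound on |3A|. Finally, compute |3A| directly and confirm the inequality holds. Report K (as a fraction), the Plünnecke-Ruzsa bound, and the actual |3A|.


|A| = 6.
Step 1: Compute A + A by enumerating all 36 pairs.
A + A = {-8, -5, -2, 0, 2, 3, 4, 5, 7, 8, 10, 12, 13, 14, 15, 16, 17, 18}, so |A + A| = 18.
Step 2: Doubling constant K = |A + A|/|A| = 18/6 = 18/6 ≈ 3.0000.
Step 3: Plünnecke-Ruzsa gives |3A| ≤ K³·|A| = (3.0000)³ · 6 ≈ 162.0000.
Step 4: Compute 3A = A + A + A directly by enumerating all triples (a,b,c) ∈ A³; |3A| = 34.
Step 5: Check 34 ≤ 162.0000? Yes ✓.

K = 18/6, Plünnecke-Ruzsa bound K³|A| ≈ 162.0000, |3A| = 34, inequality holds.


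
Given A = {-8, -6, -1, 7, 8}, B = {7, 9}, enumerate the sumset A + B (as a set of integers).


A + B = {a + b : a ∈ A, b ∈ B}.
Enumerate all |A|·|B| = 5·2 = 10 pairs (a, b) and collect distinct sums.
a = -8: -8+7=-1, -8+9=1
a = -6: -6+7=1, -6+9=3
a = -1: -1+7=6, -1+9=8
a = 7: 7+7=14, 7+9=16
a = 8: 8+7=15, 8+9=17
Collecting distinct sums: A + B = {-1, 1, 3, 6, 8, 14, 15, 16, 17}
|A + B| = 9

A + B = {-1, 1, 3, 6, 8, 14, 15, 16, 17}


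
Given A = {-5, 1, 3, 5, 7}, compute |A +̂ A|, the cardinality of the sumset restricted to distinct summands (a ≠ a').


Restricted sumset: A +̂ A = {a + a' : a ∈ A, a' ∈ A, a ≠ a'}.
Equivalently, take A + A and drop any sum 2a that is achievable ONLY as a + a for a ∈ A (i.e. sums representable only with equal summands).
Enumerate pairs (a, a') with a < a' (symmetric, so each unordered pair gives one sum; this covers all a ≠ a'):
  -5 + 1 = -4
  -5 + 3 = -2
  -5 + 5 = 0
  -5 + 7 = 2
  1 + 3 = 4
  1 + 5 = 6
  1 + 7 = 8
  3 + 5 = 8
  3 + 7 = 10
  5 + 7 = 12
Collected distinct sums: {-4, -2, 0, 2, 4, 6, 8, 10, 12}
|A +̂ A| = 9
(Reference bound: |A +̂ A| ≥ 2|A| - 3 for |A| ≥ 2, with |A| = 5 giving ≥ 7.)

|A +̂ A| = 9


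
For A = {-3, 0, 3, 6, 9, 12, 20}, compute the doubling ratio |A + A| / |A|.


|A| = 7.
Compute A + A by enumerating all 49 pairs.
A + A = {-6, -3, 0, 3, 6, 9, 12, 15, 17, 18, 20, 21, 23, 24, 26, 29, 32, 40}, so |A + A| = 18.
K = |A + A| / |A| = 18/7 (already in lowest terms) ≈ 2.5714.
Reference: AP of size 7 gives K = 13/7 ≈ 1.8571; a fully generic set of size 7 gives K ≈ 4.0000.

|A| = 7, |A + A| = 18, K = 18/7.


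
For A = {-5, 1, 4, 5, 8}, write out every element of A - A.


A - A = {a - a' : a, a' ∈ A}.
Compute a - a' for each ordered pair (a, a'):
a = -5: -5--5=0, -5-1=-6, -5-4=-9, -5-5=-10, -5-8=-13
a = 1: 1--5=6, 1-1=0, 1-4=-3, 1-5=-4, 1-8=-7
a = 4: 4--5=9, 4-1=3, 4-4=0, 4-5=-1, 4-8=-4
a = 5: 5--5=10, 5-1=4, 5-4=1, 5-5=0, 5-8=-3
a = 8: 8--5=13, 8-1=7, 8-4=4, 8-5=3, 8-8=0
Collecting distinct values (and noting 0 appears from a-a):
A - A = {-13, -10, -9, -7, -6, -4, -3, -1, 0, 1, 3, 4, 6, 7, 9, 10, 13}
|A - A| = 17

A - A = {-13, -10, -9, -7, -6, -4, -3, -1, 0, 1, 3, 4, 6, 7, 9, 10, 13}


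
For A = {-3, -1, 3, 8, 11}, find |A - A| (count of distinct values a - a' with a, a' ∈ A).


A - A = {a - a' : a, a' ∈ A}; |A| = 5.
Bounds: 2|A|-1 ≤ |A - A| ≤ |A|² - |A| + 1, i.e. 9 ≤ |A - A| ≤ 21.
Note: 0 ∈ A - A always (from a - a). The set is symmetric: if d ∈ A - A then -d ∈ A - A.
Enumerate nonzero differences d = a - a' with a > a' (then include -d):
Positive differences: {2, 3, 4, 5, 6, 8, 9, 11, 12, 14}
Full difference set: {0} ∪ (positive diffs) ∪ (negative diffs).
|A - A| = 1 + 2·10 = 21 (matches direct enumeration: 21).

|A - A| = 21


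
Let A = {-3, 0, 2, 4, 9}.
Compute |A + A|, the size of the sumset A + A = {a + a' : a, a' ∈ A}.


A + A = {a + a' : a, a' ∈ A}; |A| = 5.
General bounds: 2|A| - 1 ≤ |A + A| ≤ |A|(|A|+1)/2, i.e. 9 ≤ |A + A| ≤ 15.
Lower bound 2|A|-1 is attained iff A is an arithmetic progression.
Enumerate sums a + a' for a ≤ a' (symmetric, so this suffices):
a = -3: -3+-3=-6, -3+0=-3, -3+2=-1, -3+4=1, -3+9=6
a = 0: 0+0=0, 0+2=2, 0+4=4, 0+9=9
a = 2: 2+2=4, 2+4=6, 2+9=11
a = 4: 4+4=8, 4+9=13
a = 9: 9+9=18
Distinct sums: {-6, -3, -1, 0, 1, 2, 4, 6, 8, 9, 11, 13, 18}
|A + A| = 13

|A + A| = 13


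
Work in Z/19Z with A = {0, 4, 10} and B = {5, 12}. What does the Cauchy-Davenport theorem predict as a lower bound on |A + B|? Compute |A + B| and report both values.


Cauchy-Davenport: |A + B| ≥ min(p, |A| + |B| - 1) for A, B nonempty in Z/pZ.
|A| = 3, |B| = 2, p = 19.
CD lower bound = min(19, 3 + 2 - 1) = min(19, 4) = 4.
Compute A + B mod 19 directly:
a = 0: 0+5=5, 0+12=12
a = 4: 4+5=9, 4+12=16
a = 10: 10+5=15, 10+12=3
A + B = {3, 5, 9, 12, 15, 16}, so |A + B| = 6.
Verify: 6 ≥ 4? Yes ✓.

CD lower bound = 4, actual |A + B| = 6.


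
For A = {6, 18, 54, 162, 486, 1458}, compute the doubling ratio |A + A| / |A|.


|A| = 6.
Compute A + A by enumerating all 36 pairs.
A + A = {12, 24, 36, 60, 72, 108, 168, 180, 216, 324, 492, 504, 540, 648, 972, 1464, 1476, 1512, 1620, 1944, 2916}, so |A + A| = 21.
K = |A + A| / |A| = 21/6 = 7/2 ≈ 3.5000.
Reference: AP of size 6 gives K = 11/6 ≈ 1.8333; a fully generic set of size 6 gives K ≈ 3.5000.

|A| = 6, |A + A| = 21, K = 21/6 = 7/2.


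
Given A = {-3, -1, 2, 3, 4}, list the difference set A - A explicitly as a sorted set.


A - A = {a - a' : a, a' ∈ A}.
Compute a - a' for each ordered pair (a, a'):
a = -3: -3--3=0, -3--1=-2, -3-2=-5, -3-3=-6, -3-4=-7
a = -1: -1--3=2, -1--1=0, -1-2=-3, -1-3=-4, -1-4=-5
a = 2: 2--3=5, 2--1=3, 2-2=0, 2-3=-1, 2-4=-2
a = 3: 3--3=6, 3--1=4, 3-2=1, 3-3=0, 3-4=-1
a = 4: 4--3=7, 4--1=5, 4-2=2, 4-3=1, 4-4=0
Collecting distinct values (and noting 0 appears from a-a):
A - A = {-7, -6, -5, -4, -3, -2, -1, 0, 1, 2, 3, 4, 5, 6, 7}
|A - A| = 15

A - A = {-7, -6, -5, -4, -3, -2, -1, 0, 1, 2, 3, 4, 5, 6, 7}


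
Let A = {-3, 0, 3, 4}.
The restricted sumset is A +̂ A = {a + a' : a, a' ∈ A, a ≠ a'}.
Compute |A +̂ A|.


Restricted sumset: A +̂ A = {a + a' : a ∈ A, a' ∈ A, a ≠ a'}.
Equivalently, take A + A and drop any sum 2a that is achievable ONLY as a + a for a ∈ A (i.e. sums representable only with equal summands).
Enumerate pairs (a, a') with a < a' (symmetric, so each unordered pair gives one sum; this covers all a ≠ a'):
  -3 + 0 = -3
  -3 + 3 = 0
  -3 + 4 = 1
  0 + 3 = 3
  0 + 4 = 4
  3 + 4 = 7
Collected distinct sums: {-3, 0, 1, 3, 4, 7}
|A +̂ A| = 6
(Reference bound: |A +̂ A| ≥ 2|A| - 3 for |A| ≥ 2, with |A| = 4 giving ≥ 5.)

|A +̂ A| = 6


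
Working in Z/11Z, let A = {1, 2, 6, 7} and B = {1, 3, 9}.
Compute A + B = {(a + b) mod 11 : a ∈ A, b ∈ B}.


Work in Z/11Z: reduce every sum a + b modulo 11.
Enumerate all 12 pairs:
a = 1: 1+1=2, 1+3=4, 1+9=10
a = 2: 2+1=3, 2+3=5, 2+9=0
a = 6: 6+1=7, 6+3=9, 6+9=4
a = 7: 7+1=8, 7+3=10, 7+9=5
Distinct residues collected: {0, 2, 3, 4, 5, 7, 8, 9, 10}
|A + B| = 9 (out of 11 total residues).

A + B = {0, 2, 3, 4, 5, 7, 8, 9, 10}


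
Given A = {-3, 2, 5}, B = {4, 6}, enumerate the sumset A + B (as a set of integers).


A + B = {a + b : a ∈ A, b ∈ B}.
Enumerate all |A|·|B| = 3·2 = 6 pairs (a, b) and collect distinct sums.
a = -3: -3+4=1, -3+6=3
a = 2: 2+4=6, 2+6=8
a = 5: 5+4=9, 5+6=11
Collecting distinct sums: A + B = {1, 3, 6, 8, 9, 11}
|A + B| = 6

A + B = {1, 3, 6, 8, 9, 11}


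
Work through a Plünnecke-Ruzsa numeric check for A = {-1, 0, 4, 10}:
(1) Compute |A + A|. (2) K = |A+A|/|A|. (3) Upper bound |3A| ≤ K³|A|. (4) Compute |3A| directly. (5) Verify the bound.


|A| = 4.
Step 1: Compute A + A by enumerating all 16 pairs.
A + A = {-2, -1, 0, 3, 4, 8, 9, 10, 14, 20}, so |A + A| = 10.
Step 2: Doubling constant K = |A + A|/|A| = 10/4 = 10/4 ≈ 2.5000.
Step 3: Plünnecke-Ruzsa gives |3A| ≤ K³·|A| = (2.5000)³ · 4 ≈ 62.5000.
Step 4: Compute 3A = A + A + A directly by enumerating all triples (a,b,c) ∈ A³; |3A| = 19.
Step 5: Check 19 ≤ 62.5000? Yes ✓.

K = 10/4, Plünnecke-Ruzsa bound K³|A| ≈ 62.5000, |3A| = 19, inequality holds.


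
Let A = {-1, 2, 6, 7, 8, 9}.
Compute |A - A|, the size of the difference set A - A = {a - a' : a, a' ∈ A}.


A - A = {a - a' : a, a' ∈ A}; |A| = 6.
Bounds: 2|A|-1 ≤ |A - A| ≤ |A|² - |A| + 1, i.e. 11 ≤ |A - A| ≤ 31.
Note: 0 ∈ A - A always (from a - a). The set is symmetric: if d ∈ A - A then -d ∈ A - A.
Enumerate nonzero differences d = a - a' with a > a' (then include -d):
Positive differences: {1, 2, 3, 4, 5, 6, 7, 8, 9, 10}
Full difference set: {0} ∪ (positive diffs) ∪ (negative diffs).
|A - A| = 1 + 2·10 = 21 (matches direct enumeration: 21).

|A - A| = 21


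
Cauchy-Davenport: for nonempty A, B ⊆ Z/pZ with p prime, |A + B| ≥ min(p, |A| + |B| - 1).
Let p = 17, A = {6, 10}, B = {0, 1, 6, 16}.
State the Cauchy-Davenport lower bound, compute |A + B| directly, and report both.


Cauchy-Davenport: |A + B| ≥ min(p, |A| + |B| - 1) for A, B nonempty in Z/pZ.
|A| = 2, |B| = 4, p = 17.
CD lower bound = min(17, 2 + 4 - 1) = min(17, 5) = 5.
Compute A + B mod 17 directly:
a = 6: 6+0=6, 6+1=7, 6+6=12, 6+16=5
a = 10: 10+0=10, 10+1=11, 10+6=16, 10+16=9
A + B = {5, 6, 7, 9, 10, 11, 12, 16}, so |A + B| = 8.
Verify: 8 ≥ 5? Yes ✓.

CD lower bound = 5, actual |A + B| = 8.


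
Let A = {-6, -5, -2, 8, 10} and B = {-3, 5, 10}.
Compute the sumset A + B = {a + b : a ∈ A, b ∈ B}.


A + B = {a + b : a ∈ A, b ∈ B}.
Enumerate all |A|·|B| = 5·3 = 15 pairs (a, b) and collect distinct sums.
a = -6: -6+-3=-9, -6+5=-1, -6+10=4
a = -5: -5+-3=-8, -5+5=0, -5+10=5
a = -2: -2+-3=-5, -2+5=3, -2+10=8
a = 8: 8+-3=5, 8+5=13, 8+10=18
a = 10: 10+-3=7, 10+5=15, 10+10=20
Collecting distinct sums: A + B = {-9, -8, -5, -1, 0, 3, 4, 5, 7, 8, 13, 15, 18, 20}
|A + B| = 14

A + B = {-9, -8, -5, -1, 0, 3, 4, 5, 7, 8, 13, 15, 18, 20}


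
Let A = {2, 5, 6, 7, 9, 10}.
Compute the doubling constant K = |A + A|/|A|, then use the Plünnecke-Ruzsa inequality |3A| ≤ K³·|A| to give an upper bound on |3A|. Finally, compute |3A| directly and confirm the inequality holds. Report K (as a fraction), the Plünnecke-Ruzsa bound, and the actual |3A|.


|A| = 6.
Step 1: Compute A + A by enumerating all 36 pairs.
A + A = {4, 7, 8, 9, 10, 11, 12, 13, 14, 15, 16, 17, 18, 19, 20}, so |A + A| = 15.
Step 2: Doubling constant K = |A + A|/|A| = 15/6 = 15/6 ≈ 2.5000.
Step 3: Plünnecke-Ruzsa gives |3A| ≤ K³·|A| = (2.5000)³ · 6 ≈ 93.7500.
Step 4: Compute 3A = A + A + A directly by enumerating all triples (a,b,c) ∈ A³; |3A| = 23.
Step 5: Check 23 ≤ 93.7500? Yes ✓.

K = 15/6, Plünnecke-Ruzsa bound K³|A| ≈ 93.7500, |3A| = 23, inequality holds.


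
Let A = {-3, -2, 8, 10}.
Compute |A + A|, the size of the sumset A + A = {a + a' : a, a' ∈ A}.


A + A = {a + a' : a, a' ∈ A}; |A| = 4.
General bounds: 2|A| - 1 ≤ |A + A| ≤ |A|(|A|+1)/2, i.e. 7 ≤ |A + A| ≤ 10.
Lower bound 2|A|-1 is attained iff A is an arithmetic progression.
Enumerate sums a + a' for a ≤ a' (symmetric, so this suffices):
a = -3: -3+-3=-6, -3+-2=-5, -3+8=5, -3+10=7
a = -2: -2+-2=-4, -2+8=6, -2+10=8
a = 8: 8+8=16, 8+10=18
a = 10: 10+10=20
Distinct sums: {-6, -5, -4, 5, 6, 7, 8, 16, 18, 20}
|A + A| = 10

|A + A| = 10


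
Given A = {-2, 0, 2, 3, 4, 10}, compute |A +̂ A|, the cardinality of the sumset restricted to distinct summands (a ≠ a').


Restricted sumset: A +̂ A = {a + a' : a ∈ A, a' ∈ A, a ≠ a'}.
Equivalently, take A + A and drop any sum 2a that is achievable ONLY as a + a for a ∈ A (i.e. sums representable only with equal summands).
Enumerate pairs (a, a') with a < a' (symmetric, so each unordered pair gives one sum; this covers all a ≠ a'):
  -2 + 0 = -2
  -2 + 2 = 0
  -2 + 3 = 1
  -2 + 4 = 2
  -2 + 10 = 8
  0 + 2 = 2
  0 + 3 = 3
  0 + 4 = 4
  0 + 10 = 10
  2 + 3 = 5
  2 + 4 = 6
  2 + 10 = 12
  3 + 4 = 7
  3 + 10 = 13
  4 + 10 = 14
Collected distinct sums: {-2, 0, 1, 2, 3, 4, 5, 6, 7, 8, 10, 12, 13, 14}
|A +̂ A| = 14
(Reference bound: |A +̂ A| ≥ 2|A| - 3 for |A| ≥ 2, with |A| = 6 giving ≥ 9.)

|A +̂ A| = 14


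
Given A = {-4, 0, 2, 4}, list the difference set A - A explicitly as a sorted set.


A - A = {a - a' : a, a' ∈ A}.
Compute a - a' for each ordered pair (a, a'):
a = -4: -4--4=0, -4-0=-4, -4-2=-6, -4-4=-8
a = 0: 0--4=4, 0-0=0, 0-2=-2, 0-4=-4
a = 2: 2--4=6, 2-0=2, 2-2=0, 2-4=-2
a = 4: 4--4=8, 4-0=4, 4-2=2, 4-4=0
Collecting distinct values (and noting 0 appears from a-a):
A - A = {-8, -6, -4, -2, 0, 2, 4, 6, 8}
|A - A| = 9

A - A = {-8, -6, -4, -2, 0, 2, 4, 6, 8}


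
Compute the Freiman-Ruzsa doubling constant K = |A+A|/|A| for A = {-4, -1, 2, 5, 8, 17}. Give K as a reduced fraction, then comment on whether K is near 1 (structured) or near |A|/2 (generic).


|A| = 6.
Compute A + A by enumerating all 36 pairs.
A + A = {-8, -5, -2, 1, 4, 7, 10, 13, 16, 19, 22, 25, 34}, so |A + A| = 13.
K = |A + A| / |A| = 13/6 (already in lowest terms) ≈ 2.1667.
Reference: AP of size 6 gives K = 11/6 ≈ 1.8333; a fully generic set of size 6 gives K ≈ 3.5000.

|A| = 6, |A + A| = 13, K = 13/6.


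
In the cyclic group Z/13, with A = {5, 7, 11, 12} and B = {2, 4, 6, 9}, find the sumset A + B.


Work in Z/13Z: reduce every sum a + b modulo 13.
Enumerate all 16 pairs:
a = 5: 5+2=7, 5+4=9, 5+6=11, 5+9=1
a = 7: 7+2=9, 7+4=11, 7+6=0, 7+9=3
a = 11: 11+2=0, 11+4=2, 11+6=4, 11+9=7
a = 12: 12+2=1, 12+4=3, 12+6=5, 12+9=8
Distinct residues collected: {0, 1, 2, 3, 4, 5, 7, 8, 9, 11}
|A + B| = 10 (out of 13 total residues).

A + B = {0, 1, 2, 3, 4, 5, 7, 8, 9, 11}


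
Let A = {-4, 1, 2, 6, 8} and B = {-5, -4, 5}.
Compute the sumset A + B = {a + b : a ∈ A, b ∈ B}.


A + B = {a + b : a ∈ A, b ∈ B}.
Enumerate all |A|·|B| = 5·3 = 15 pairs (a, b) and collect distinct sums.
a = -4: -4+-5=-9, -4+-4=-8, -4+5=1
a = 1: 1+-5=-4, 1+-4=-3, 1+5=6
a = 2: 2+-5=-3, 2+-4=-2, 2+5=7
a = 6: 6+-5=1, 6+-4=2, 6+5=11
a = 8: 8+-5=3, 8+-4=4, 8+5=13
Collecting distinct sums: A + B = {-9, -8, -4, -3, -2, 1, 2, 3, 4, 6, 7, 11, 13}
|A + B| = 13

A + B = {-9, -8, -4, -3, -2, 1, 2, 3, 4, 6, 7, 11, 13}


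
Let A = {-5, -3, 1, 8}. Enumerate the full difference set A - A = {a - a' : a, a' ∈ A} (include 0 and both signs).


A - A = {a - a' : a, a' ∈ A}.
Compute a - a' for each ordered pair (a, a'):
a = -5: -5--5=0, -5--3=-2, -5-1=-6, -5-8=-13
a = -3: -3--5=2, -3--3=0, -3-1=-4, -3-8=-11
a = 1: 1--5=6, 1--3=4, 1-1=0, 1-8=-7
a = 8: 8--5=13, 8--3=11, 8-1=7, 8-8=0
Collecting distinct values (and noting 0 appears from a-a):
A - A = {-13, -11, -7, -6, -4, -2, 0, 2, 4, 6, 7, 11, 13}
|A - A| = 13

A - A = {-13, -11, -7, -6, -4, -2, 0, 2, 4, 6, 7, 11, 13}


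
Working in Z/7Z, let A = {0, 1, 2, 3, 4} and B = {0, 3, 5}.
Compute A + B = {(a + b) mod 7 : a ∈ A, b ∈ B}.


Work in Z/7Z: reduce every sum a + b modulo 7.
Enumerate all 15 pairs:
a = 0: 0+0=0, 0+3=3, 0+5=5
a = 1: 1+0=1, 1+3=4, 1+5=6
a = 2: 2+0=2, 2+3=5, 2+5=0
a = 3: 3+0=3, 3+3=6, 3+5=1
a = 4: 4+0=4, 4+3=0, 4+5=2
Distinct residues collected: {0, 1, 2, 3, 4, 5, 6}
|A + B| = 7 (out of 7 total residues).

A + B = {0, 1, 2, 3, 4, 5, 6}


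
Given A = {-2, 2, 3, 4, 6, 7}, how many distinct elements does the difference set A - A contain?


A - A = {a - a' : a, a' ∈ A}; |A| = 6.
Bounds: 2|A|-1 ≤ |A - A| ≤ |A|² - |A| + 1, i.e. 11 ≤ |A - A| ≤ 31.
Note: 0 ∈ A - A always (from a - a). The set is symmetric: if d ∈ A - A then -d ∈ A - A.
Enumerate nonzero differences d = a - a' with a > a' (then include -d):
Positive differences: {1, 2, 3, 4, 5, 6, 8, 9}
Full difference set: {0} ∪ (positive diffs) ∪ (negative diffs).
|A - A| = 1 + 2·8 = 17 (matches direct enumeration: 17).

|A - A| = 17


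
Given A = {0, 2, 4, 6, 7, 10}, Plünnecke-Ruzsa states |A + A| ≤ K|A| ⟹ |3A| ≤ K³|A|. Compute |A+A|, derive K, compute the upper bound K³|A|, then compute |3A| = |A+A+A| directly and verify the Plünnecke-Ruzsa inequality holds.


|A| = 6.
Step 1: Compute A + A by enumerating all 36 pairs.
A + A = {0, 2, 4, 6, 7, 8, 9, 10, 11, 12, 13, 14, 16, 17, 20}, so |A + A| = 15.
Step 2: Doubling constant K = |A + A|/|A| = 15/6 = 15/6 ≈ 2.5000.
Step 3: Plünnecke-Ruzsa gives |3A| ≤ K³·|A| = (2.5000)³ · 6 ≈ 93.7500.
Step 4: Compute 3A = A + A + A directly by enumerating all triples (a,b,c) ∈ A³; |3A| = 25.
Step 5: Check 25 ≤ 93.7500? Yes ✓.

K = 15/6, Plünnecke-Ruzsa bound K³|A| ≈ 93.7500, |3A| = 25, inequality holds.


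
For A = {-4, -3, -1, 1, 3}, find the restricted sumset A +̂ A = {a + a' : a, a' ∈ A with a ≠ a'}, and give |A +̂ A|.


Restricted sumset: A +̂ A = {a + a' : a ∈ A, a' ∈ A, a ≠ a'}.
Equivalently, take A + A and drop any sum 2a that is achievable ONLY as a + a for a ∈ A (i.e. sums representable only with equal summands).
Enumerate pairs (a, a') with a < a' (symmetric, so each unordered pair gives one sum; this covers all a ≠ a'):
  -4 + -3 = -7
  -4 + -1 = -5
  -4 + 1 = -3
  -4 + 3 = -1
  -3 + -1 = -4
  -3 + 1 = -2
  -3 + 3 = 0
  -1 + 1 = 0
  -1 + 3 = 2
  1 + 3 = 4
Collected distinct sums: {-7, -5, -4, -3, -2, -1, 0, 2, 4}
|A +̂ A| = 9
(Reference bound: |A +̂ A| ≥ 2|A| - 3 for |A| ≥ 2, with |A| = 5 giving ≥ 7.)

|A +̂ A| = 9


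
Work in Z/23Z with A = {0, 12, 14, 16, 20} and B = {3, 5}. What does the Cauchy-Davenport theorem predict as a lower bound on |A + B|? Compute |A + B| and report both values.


Cauchy-Davenport: |A + B| ≥ min(p, |A| + |B| - 1) for A, B nonempty in Z/pZ.
|A| = 5, |B| = 2, p = 23.
CD lower bound = min(23, 5 + 2 - 1) = min(23, 6) = 6.
Compute A + B mod 23 directly:
a = 0: 0+3=3, 0+5=5
a = 12: 12+3=15, 12+5=17
a = 14: 14+3=17, 14+5=19
a = 16: 16+3=19, 16+5=21
a = 20: 20+3=0, 20+5=2
A + B = {0, 2, 3, 5, 15, 17, 19, 21}, so |A + B| = 8.
Verify: 8 ≥ 6? Yes ✓.

CD lower bound = 6, actual |A + B| = 8.


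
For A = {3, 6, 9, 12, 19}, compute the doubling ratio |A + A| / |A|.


|A| = 5.
Compute A + A by enumerating all 25 pairs.
A + A = {6, 9, 12, 15, 18, 21, 22, 24, 25, 28, 31, 38}, so |A + A| = 12.
K = |A + A| / |A| = 12/5 (already in lowest terms) ≈ 2.4000.
Reference: AP of size 5 gives K = 9/5 ≈ 1.8000; a fully generic set of size 5 gives K ≈ 3.0000.

|A| = 5, |A + A| = 12, K = 12/5.


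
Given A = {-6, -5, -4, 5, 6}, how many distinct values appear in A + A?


A + A = {a + a' : a, a' ∈ A}; |A| = 5.
General bounds: 2|A| - 1 ≤ |A + A| ≤ |A|(|A|+1)/2, i.e. 9 ≤ |A + A| ≤ 15.
Lower bound 2|A|-1 is attained iff A is an arithmetic progression.
Enumerate sums a + a' for a ≤ a' (symmetric, so this suffices):
a = -6: -6+-6=-12, -6+-5=-11, -6+-4=-10, -6+5=-1, -6+6=0
a = -5: -5+-5=-10, -5+-4=-9, -5+5=0, -5+6=1
a = -4: -4+-4=-8, -4+5=1, -4+6=2
a = 5: 5+5=10, 5+6=11
a = 6: 6+6=12
Distinct sums: {-12, -11, -10, -9, -8, -1, 0, 1, 2, 10, 11, 12}
|A + A| = 12

|A + A| = 12


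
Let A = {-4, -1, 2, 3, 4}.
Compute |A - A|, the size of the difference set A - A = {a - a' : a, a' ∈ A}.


A - A = {a - a' : a, a' ∈ A}; |A| = 5.
Bounds: 2|A|-1 ≤ |A - A| ≤ |A|² - |A| + 1, i.e. 9 ≤ |A - A| ≤ 21.
Note: 0 ∈ A - A always (from a - a). The set is symmetric: if d ∈ A - A then -d ∈ A - A.
Enumerate nonzero differences d = a - a' with a > a' (then include -d):
Positive differences: {1, 2, 3, 4, 5, 6, 7, 8}
Full difference set: {0} ∪ (positive diffs) ∪ (negative diffs).
|A - A| = 1 + 2·8 = 17 (matches direct enumeration: 17).

|A - A| = 17


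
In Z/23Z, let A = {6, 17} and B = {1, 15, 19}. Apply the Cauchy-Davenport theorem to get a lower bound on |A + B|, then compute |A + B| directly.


Cauchy-Davenport: |A + B| ≥ min(p, |A| + |B| - 1) for A, B nonempty in Z/pZ.
|A| = 2, |B| = 3, p = 23.
CD lower bound = min(23, 2 + 3 - 1) = min(23, 4) = 4.
Compute A + B mod 23 directly:
a = 6: 6+1=7, 6+15=21, 6+19=2
a = 17: 17+1=18, 17+15=9, 17+19=13
A + B = {2, 7, 9, 13, 18, 21}, so |A + B| = 6.
Verify: 6 ≥ 4? Yes ✓.

CD lower bound = 4, actual |A + B| = 6.


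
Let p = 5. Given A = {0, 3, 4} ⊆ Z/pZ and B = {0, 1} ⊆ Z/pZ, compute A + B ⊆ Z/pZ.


Work in Z/5Z: reduce every sum a + b modulo 5.
Enumerate all 6 pairs:
a = 0: 0+0=0, 0+1=1
a = 3: 3+0=3, 3+1=4
a = 4: 4+0=4, 4+1=0
Distinct residues collected: {0, 1, 3, 4}
|A + B| = 4 (out of 5 total residues).

A + B = {0, 1, 3, 4}


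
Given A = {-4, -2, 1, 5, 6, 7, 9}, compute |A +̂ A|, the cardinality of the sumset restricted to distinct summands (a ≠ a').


Restricted sumset: A +̂ A = {a + a' : a ∈ A, a' ∈ A, a ≠ a'}.
Equivalently, take A + A and drop any sum 2a that is achievable ONLY as a + a for a ∈ A (i.e. sums representable only with equal summands).
Enumerate pairs (a, a') with a < a' (symmetric, so each unordered pair gives one sum; this covers all a ≠ a'):
  -4 + -2 = -6
  -4 + 1 = -3
  -4 + 5 = 1
  -4 + 6 = 2
  -4 + 7 = 3
  -4 + 9 = 5
  -2 + 1 = -1
  -2 + 5 = 3
  -2 + 6 = 4
  -2 + 7 = 5
  -2 + 9 = 7
  1 + 5 = 6
  1 + 6 = 7
  1 + 7 = 8
  1 + 9 = 10
  5 + 6 = 11
  5 + 7 = 12
  5 + 9 = 14
  6 + 7 = 13
  6 + 9 = 15
  7 + 9 = 16
Collected distinct sums: {-6, -3, -1, 1, 2, 3, 4, 5, 6, 7, 8, 10, 11, 12, 13, 14, 15, 16}
|A +̂ A| = 18
(Reference bound: |A +̂ A| ≥ 2|A| - 3 for |A| ≥ 2, with |A| = 7 giving ≥ 11.)

|A +̂ A| = 18


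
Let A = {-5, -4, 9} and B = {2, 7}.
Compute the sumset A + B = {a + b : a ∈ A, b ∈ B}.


A + B = {a + b : a ∈ A, b ∈ B}.
Enumerate all |A|·|B| = 3·2 = 6 pairs (a, b) and collect distinct sums.
a = -5: -5+2=-3, -5+7=2
a = -4: -4+2=-2, -4+7=3
a = 9: 9+2=11, 9+7=16
Collecting distinct sums: A + B = {-3, -2, 2, 3, 11, 16}
|A + B| = 6

A + B = {-3, -2, 2, 3, 11, 16}


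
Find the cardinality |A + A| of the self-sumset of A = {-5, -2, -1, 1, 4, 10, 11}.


A + A = {a + a' : a, a' ∈ A}; |A| = 7.
General bounds: 2|A| - 1 ≤ |A + A| ≤ |A|(|A|+1)/2, i.e. 13 ≤ |A + A| ≤ 28.
Lower bound 2|A|-1 is attained iff A is an arithmetic progression.
Enumerate sums a + a' for a ≤ a' (symmetric, so this suffices):
a = -5: -5+-5=-10, -5+-2=-7, -5+-1=-6, -5+1=-4, -5+4=-1, -5+10=5, -5+11=6
a = -2: -2+-2=-4, -2+-1=-3, -2+1=-1, -2+4=2, -2+10=8, -2+11=9
a = -1: -1+-1=-2, -1+1=0, -1+4=3, -1+10=9, -1+11=10
a = 1: 1+1=2, 1+4=5, 1+10=11, 1+11=12
a = 4: 4+4=8, 4+10=14, 4+11=15
a = 10: 10+10=20, 10+11=21
a = 11: 11+11=22
Distinct sums: {-10, -7, -6, -4, -3, -2, -1, 0, 2, 3, 5, 6, 8, 9, 10, 11, 12, 14, 15, 20, 21, 22}
|A + A| = 22

|A + A| = 22


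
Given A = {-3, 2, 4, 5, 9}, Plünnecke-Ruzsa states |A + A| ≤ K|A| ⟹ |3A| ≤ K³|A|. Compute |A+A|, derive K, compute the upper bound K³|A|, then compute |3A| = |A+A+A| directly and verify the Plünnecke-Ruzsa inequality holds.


|A| = 5.
Step 1: Compute A + A by enumerating all 25 pairs.
A + A = {-6, -1, 1, 2, 4, 6, 7, 8, 9, 10, 11, 13, 14, 18}, so |A + A| = 14.
Step 2: Doubling constant K = |A + A|/|A| = 14/5 = 14/5 ≈ 2.8000.
Step 3: Plünnecke-Ruzsa gives |3A| ≤ K³·|A| = (2.8000)³ · 5 ≈ 109.7600.
Step 4: Compute 3A = A + A + A directly by enumerating all triples (a,b,c) ∈ A³; |3A| = 26.
Step 5: Check 26 ≤ 109.7600? Yes ✓.

K = 14/5, Plünnecke-Ruzsa bound K³|A| ≈ 109.7600, |3A| = 26, inequality holds.


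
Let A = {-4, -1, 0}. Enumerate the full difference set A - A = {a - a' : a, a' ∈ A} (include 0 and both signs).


A - A = {a - a' : a, a' ∈ A}.
Compute a - a' for each ordered pair (a, a'):
a = -4: -4--4=0, -4--1=-3, -4-0=-4
a = -1: -1--4=3, -1--1=0, -1-0=-1
a = 0: 0--4=4, 0--1=1, 0-0=0
Collecting distinct values (and noting 0 appears from a-a):
A - A = {-4, -3, -1, 0, 1, 3, 4}
|A - A| = 7

A - A = {-4, -3, -1, 0, 1, 3, 4}


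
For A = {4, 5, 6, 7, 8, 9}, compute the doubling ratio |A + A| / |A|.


|A| = 6.
Compute A + A by enumerating all 36 pairs.
A + A = {8, 9, 10, 11, 12, 13, 14, 15, 16, 17, 18}, so |A + A| = 11.
K = |A + A| / |A| = 11/6 (already in lowest terms) ≈ 1.8333.
Reference: AP of size 6 gives K = 11/6 ≈ 1.8333; a fully generic set of size 6 gives K ≈ 3.5000.

|A| = 6, |A + A| = 11, K = 11/6.
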